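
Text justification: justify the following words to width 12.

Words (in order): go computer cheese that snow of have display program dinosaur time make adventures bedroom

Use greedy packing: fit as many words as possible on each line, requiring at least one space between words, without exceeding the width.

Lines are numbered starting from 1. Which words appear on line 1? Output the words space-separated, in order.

Answer: go computer

Derivation:
Line 1: ['go', 'computer'] (min_width=11, slack=1)
Line 2: ['cheese', 'that'] (min_width=11, slack=1)
Line 3: ['snow', 'of', 'have'] (min_width=12, slack=0)
Line 4: ['display'] (min_width=7, slack=5)
Line 5: ['program'] (min_width=7, slack=5)
Line 6: ['dinosaur'] (min_width=8, slack=4)
Line 7: ['time', 'make'] (min_width=9, slack=3)
Line 8: ['adventures'] (min_width=10, slack=2)
Line 9: ['bedroom'] (min_width=7, slack=5)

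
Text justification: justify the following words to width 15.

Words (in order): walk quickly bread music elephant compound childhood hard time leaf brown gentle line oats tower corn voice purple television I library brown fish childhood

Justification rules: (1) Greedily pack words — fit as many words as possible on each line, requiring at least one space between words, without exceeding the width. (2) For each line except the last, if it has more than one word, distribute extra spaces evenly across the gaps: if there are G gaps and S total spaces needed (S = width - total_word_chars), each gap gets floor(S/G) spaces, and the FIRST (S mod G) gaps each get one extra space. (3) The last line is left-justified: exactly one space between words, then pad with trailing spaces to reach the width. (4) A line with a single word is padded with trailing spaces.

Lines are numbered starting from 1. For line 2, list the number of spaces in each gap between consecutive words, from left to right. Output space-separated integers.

Line 1: ['walk', 'quickly'] (min_width=12, slack=3)
Line 2: ['bread', 'music'] (min_width=11, slack=4)
Line 3: ['elephant'] (min_width=8, slack=7)
Line 4: ['compound'] (min_width=8, slack=7)
Line 5: ['childhood', 'hard'] (min_width=14, slack=1)
Line 6: ['time', 'leaf', 'brown'] (min_width=15, slack=0)
Line 7: ['gentle', 'line'] (min_width=11, slack=4)
Line 8: ['oats', 'tower', 'corn'] (min_width=15, slack=0)
Line 9: ['voice', 'purple'] (min_width=12, slack=3)
Line 10: ['television', 'I'] (min_width=12, slack=3)
Line 11: ['library', 'brown'] (min_width=13, slack=2)
Line 12: ['fish', 'childhood'] (min_width=14, slack=1)

Answer: 5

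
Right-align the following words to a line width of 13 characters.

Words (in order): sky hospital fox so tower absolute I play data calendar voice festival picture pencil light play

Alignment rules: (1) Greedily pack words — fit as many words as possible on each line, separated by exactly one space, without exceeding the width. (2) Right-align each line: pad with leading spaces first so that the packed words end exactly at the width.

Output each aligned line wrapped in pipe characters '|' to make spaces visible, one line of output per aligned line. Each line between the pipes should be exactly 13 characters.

Line 1: ['sky', 'hospital'] (min_width=12, slack=1)
Line 2: ['fox', 'so', 'tower'] (min_width=12, slack=1)
Line 3: ['absolute', 'I'] (min_width=10, slack=3)
Line 4: ['play', 'data'] (min_width=9, slack=4)
Line 5: ['calendar'] (min_width=8, slack=5)
Line 6: ['voice'] (min_width=5, slack=8)
Line 7: ['festival'] (min_width=8, slack=5)
Line 8: ['picture'] (min_width=7, slack=6)
Line 9: ['pencil', 'light'] (min_width=12, slack=1)
Line 10: ['play'] (min_width=4, slack=9)

Answer: | sky hospital|
| fox so tower|
|   absolute I|
|    play data|
|     calendar|
|        voice|
|     festival|
|      picture|
| pencil light|
|         play|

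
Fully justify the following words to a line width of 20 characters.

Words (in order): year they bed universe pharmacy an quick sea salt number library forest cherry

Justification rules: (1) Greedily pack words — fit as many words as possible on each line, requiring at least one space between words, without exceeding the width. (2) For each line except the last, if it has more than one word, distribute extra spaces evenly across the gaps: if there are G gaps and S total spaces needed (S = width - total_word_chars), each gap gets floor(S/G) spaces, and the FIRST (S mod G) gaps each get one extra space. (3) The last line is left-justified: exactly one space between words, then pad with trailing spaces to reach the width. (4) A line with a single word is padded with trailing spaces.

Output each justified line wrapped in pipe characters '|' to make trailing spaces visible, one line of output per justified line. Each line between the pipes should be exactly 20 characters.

Answer: |year     they    bed|
|universe pharmacy an|
|quick    sea    salt|
|number       library|
|forest cherry       |

Derivation:
Line 1: ['year', 'they', 'bed'] (min_width=13, slack=7)
Line 2: ['universe', 'pharmacy', 'an'] (min_width=20, slack=0)
Line 3: ['quick', 'sea', 'salt'] (min_width=14, slack=6)
Line 4: ['number', 'library'] (min_width=14, slack=6)
Line 5: ['forest', 'cherry'] (min_width=13, slack=7)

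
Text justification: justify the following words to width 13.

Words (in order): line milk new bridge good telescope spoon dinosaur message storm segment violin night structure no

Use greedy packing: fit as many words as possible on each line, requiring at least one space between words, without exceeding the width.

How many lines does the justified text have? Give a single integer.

Line 1: ['line', 'milk', 'new'] (min_width=13, slack=0)
Line 2: ['bridge', 'good'] (min_width=11, slack=2)
Line 3: ['telescope'] (min_width=9, slack=4)
Line 4: ['spoon'] (min_width=5, slack=8)
Line 5: ['dinosaur'] (min_width=8, slack=5)
Line 6: ['message', 'storm'] (min_width=13, slack=0)
Line 7: ['segment'] (min_width=7, slack=6)
Line 8: ['violin', 'night'] (min_width=12, slack=1)
Line 9: ['structure', 'no'] (min_width=12, slack=1)
Total lines: 9

Answer: 9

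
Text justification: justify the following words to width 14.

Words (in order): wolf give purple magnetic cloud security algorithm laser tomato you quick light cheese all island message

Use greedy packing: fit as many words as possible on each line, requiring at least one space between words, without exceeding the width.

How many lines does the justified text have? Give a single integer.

Line 1: ['wolf', 'give'] (min_width=9, slack=5)
Line 2: ['purple'] (min_width=6, slack=8)
Line 3: ['magnetic', 'cloud'] (min_width=14, slack=0)
Line 4: ['security'] (min_width=8, slack=6)
Line 5: ['algorithm'] (min_width=9, slack=5)
Line 6: ['laser', 'tomato'] (min_width=12, slack=2)
Line 7: ['you', 'quick'] (min_width=9, slack=5)
Line 8: ['light', 'cheese'] (min_width=12, slack=2)
Line 9: ['all', 'island'] (min_width=10, slack=4)
Line 10: ['message'] (min_width=7, slack=7)
Total lines: 10

Answer: 10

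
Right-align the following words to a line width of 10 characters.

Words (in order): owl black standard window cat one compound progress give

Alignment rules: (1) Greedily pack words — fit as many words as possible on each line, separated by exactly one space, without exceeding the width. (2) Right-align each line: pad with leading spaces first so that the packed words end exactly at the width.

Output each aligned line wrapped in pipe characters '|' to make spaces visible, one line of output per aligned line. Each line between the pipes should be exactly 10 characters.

Line 1: ['owl', 'black'] (min_width=9, slack=1)
Line 2: ['standard'] (min_width=8, slack=2)
Line 3: ['window', 'cat'] (min_width=10, slack=0)
Line 4: ['one'] (min_width=3, slack=7)
Line 5: ['compound'] (min_width=8, slack=2)
Line 6: ['progress'] (min_width=8, slack=2)
Line 7: ['give'] (min_width=4, slack=6)

Answer: | owl black|
|  standard|
|window cat|
|       one|
|  compound|
|  progress|
|      give|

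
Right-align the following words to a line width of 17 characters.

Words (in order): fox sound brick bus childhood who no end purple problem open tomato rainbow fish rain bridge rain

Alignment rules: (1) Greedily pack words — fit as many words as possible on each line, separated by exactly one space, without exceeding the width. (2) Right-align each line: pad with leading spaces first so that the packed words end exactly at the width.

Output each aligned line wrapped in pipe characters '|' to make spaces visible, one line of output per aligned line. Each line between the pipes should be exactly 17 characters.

Answer: |  fox sound brick|
|bus childhood who|
|    no end purple|
|     problem open|
|   tomato rainbow|
| fish rain bridge|
|             rain|

Derivation:
Line 1: ['fox', 'sound', 'brick'] (min_width=15, slack=2)
Line 2: ['bus', 'childhood', 'who'] (min_width=17, slack=0)
Line 3: ['no', 'end', 'purple'] (min_width=13, slack=4)
Line 4: ['problem', 'open'] (min_width=12, slack=5)
Line 5: ['tomato', 'rainbow'] (min_width=14, slack=3)
Line 6: ['fish', 'rain', 'bridge'] (min_width=16, slack=1)
Line 7: ['rain'] (min_width=4, slack=13)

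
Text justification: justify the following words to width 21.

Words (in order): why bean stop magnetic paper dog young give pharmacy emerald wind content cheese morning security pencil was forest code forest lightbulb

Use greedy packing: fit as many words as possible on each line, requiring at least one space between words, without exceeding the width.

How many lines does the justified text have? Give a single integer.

Line 1: ['why', 'bean', 'stop'] (min_width=13, slack=8)
Line 2: ['magnetic', 'paper', 'dog'] (min_width=18, slack=3)
Line 3: ['young', 'give', 'pharmacy'] (min_width=19, slack=2)
Line 4: ['emerald', 'wind', 'content'] (min_width=20, slack=1)
Line 5: ['cheese', 'morning'] (min_width=14, slack=7)
Line 6: ['security', 'pencil', 'was'] (min_width=19, slack=2)
Line 7: ['forest', 'code', 'forest'] (min_width=18, slack=3)
Line 8: ['lightbulb'] (min_width=9, slack=12)
Total lines: 8

Answer: 8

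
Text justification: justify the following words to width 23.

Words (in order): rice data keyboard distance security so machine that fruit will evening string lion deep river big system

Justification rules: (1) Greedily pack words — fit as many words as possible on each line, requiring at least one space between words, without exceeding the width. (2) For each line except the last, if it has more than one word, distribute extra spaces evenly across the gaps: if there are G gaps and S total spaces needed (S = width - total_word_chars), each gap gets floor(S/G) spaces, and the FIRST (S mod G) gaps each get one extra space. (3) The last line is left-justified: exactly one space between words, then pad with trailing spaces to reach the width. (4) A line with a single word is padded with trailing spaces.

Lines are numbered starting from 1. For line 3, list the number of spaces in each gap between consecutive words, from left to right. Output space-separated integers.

Answer: 1 1 1

Derivation:
Line 1: ['rice', 'data', 'keyboard'] (min_width=18, slack=5)
Line 2: ['distance', 'security', 'so'] (min_width=20, slack=3)
Line 3: ['machine', 'that', 'fruit', 'will'] (min_width=23, slack=0)
Line 4: ['evening', 'string', 'lion'] (min_width=19, slack=4)
Line 5: ['deep', 'river', 'big', 'system'] (min_width=21, slack=2)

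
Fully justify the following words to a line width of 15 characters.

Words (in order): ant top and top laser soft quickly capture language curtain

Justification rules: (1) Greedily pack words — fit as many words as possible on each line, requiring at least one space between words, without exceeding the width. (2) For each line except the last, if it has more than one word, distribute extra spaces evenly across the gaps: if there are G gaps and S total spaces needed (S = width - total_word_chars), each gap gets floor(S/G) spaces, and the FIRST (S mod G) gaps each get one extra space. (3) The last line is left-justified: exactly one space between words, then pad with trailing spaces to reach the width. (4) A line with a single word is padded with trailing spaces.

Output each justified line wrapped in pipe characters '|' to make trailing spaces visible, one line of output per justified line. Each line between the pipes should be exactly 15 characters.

Line 1: ['ant', 'top', 'and', 'top'] (min_width=15, slack=0)
Line 2: ['laser', 'soft'] (min_width=10, slack=5)
Line 3: ['quickly', 'capture'] (min_width=15, slack=0)
Line 4: ['language'] (min_width=8, slack=7)
Line 5: ['curtain'] (min_width=7, slack=8)

Answer: |ant top and top|
|laser      soft|
|quickly capture|
|language       |
|curtain        |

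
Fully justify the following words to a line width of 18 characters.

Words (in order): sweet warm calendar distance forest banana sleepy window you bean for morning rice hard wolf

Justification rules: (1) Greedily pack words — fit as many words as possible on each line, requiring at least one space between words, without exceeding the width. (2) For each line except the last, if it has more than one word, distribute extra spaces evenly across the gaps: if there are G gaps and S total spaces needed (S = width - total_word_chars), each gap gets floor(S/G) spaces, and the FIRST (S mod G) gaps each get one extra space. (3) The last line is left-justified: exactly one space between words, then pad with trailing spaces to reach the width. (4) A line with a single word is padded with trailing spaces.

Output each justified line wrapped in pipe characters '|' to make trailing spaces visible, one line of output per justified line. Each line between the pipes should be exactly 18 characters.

Line 1: ['sweet', 'warm'] (min_width=10, slack=8)
Line 2: ['calendar', 'distance'] (min_width=17, slack=1)
Line 3: ['forest', 'banana'] (min_width=13, slack=5)
Line 4: ['sleepy', 'window', 'you'] (min_width=17, slack=1)
Line 5: ['bean', 'for', 'morning'] (min_width=16, slack=2)
Line 6: ['rice', 'hard', 'wolf'] (min_width=14, slack=4)

Answer: |sweet         warm|
|calendar  distance|
|forest      banana|
|sleepy  window you|
|bean  for  morning|
|rice hard wolf    |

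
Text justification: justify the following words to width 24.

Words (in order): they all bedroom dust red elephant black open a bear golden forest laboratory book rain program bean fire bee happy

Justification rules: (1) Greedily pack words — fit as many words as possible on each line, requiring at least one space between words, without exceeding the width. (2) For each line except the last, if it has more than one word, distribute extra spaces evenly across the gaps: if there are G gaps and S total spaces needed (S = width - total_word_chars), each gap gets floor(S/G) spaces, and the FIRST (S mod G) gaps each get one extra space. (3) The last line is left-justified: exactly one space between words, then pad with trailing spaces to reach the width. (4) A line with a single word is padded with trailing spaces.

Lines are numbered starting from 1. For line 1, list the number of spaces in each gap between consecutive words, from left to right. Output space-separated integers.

Answer: 2 2 2

Derivation:
Line 1: ['they', 'all', 'bedroom', 'dust'] (min_width=21, slack=3)
Line 2: ['red', 'elephant', 'black', 'open'] (min_width=23, slack=1)
Line 3: ['a', 'bear', 'golden', 'forest'] (min_width=20, slack=4)
Line 4: ['laboratory', 'book', 'rain'] (min_width=20, slack=4)
Line 5: ['program', 'bean', 'fire', 'bee'] (min_width=21, slack=3)
Line 6: ['happy'] (min_width=5, slack=19)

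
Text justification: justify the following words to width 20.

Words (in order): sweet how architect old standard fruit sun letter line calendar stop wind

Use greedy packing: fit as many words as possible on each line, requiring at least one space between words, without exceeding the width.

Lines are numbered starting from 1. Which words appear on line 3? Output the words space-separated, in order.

Answer: sun letter line

Derivation:
Line 1: ['sweet', 'how', 'architect'] (min_width=19, slack=1)
Line 2: ['old', 'standard', 'fruit'] (min_width=18, slack=2)
Line 3: ['sun', 'letter', 'line'] (min_width=15, slack=5)
Line 4: ['calendar', 'stop', 'wind'] (min_width=18, slack=2)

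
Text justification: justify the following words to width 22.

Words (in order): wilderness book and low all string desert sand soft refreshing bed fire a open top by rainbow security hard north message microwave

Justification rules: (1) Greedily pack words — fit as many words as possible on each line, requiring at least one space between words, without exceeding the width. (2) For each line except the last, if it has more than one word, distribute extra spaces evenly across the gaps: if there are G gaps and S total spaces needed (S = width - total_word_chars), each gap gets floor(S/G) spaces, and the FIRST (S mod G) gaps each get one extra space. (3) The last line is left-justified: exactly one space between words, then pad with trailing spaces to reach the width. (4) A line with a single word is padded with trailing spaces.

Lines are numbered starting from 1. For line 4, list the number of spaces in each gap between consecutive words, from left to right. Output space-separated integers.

Answer: 1 1 1 1 1

Derivation:
Line 1: ['wilderness', 'book', 'and'] (min_width=19, slack=3)
Line 2: ['low', 'all', 'string', 'desert'] (min_width=21, slack=1)
Line 3: ['sand', 'soft', 'refreshing'] (min_width=20, slack=2)
Line 4: ['bed', 'fire', 'a', 'open', 'top', 'by'] (min_width=22, slack=0)
Line 5: ['rainbow', 'security', 'hard'] (min_width=21, slack=1)
Line 6: ['north', 'message'] (min_width=13, slack=9)
Line 7: ['microwave'] (min_width=9, slack=13)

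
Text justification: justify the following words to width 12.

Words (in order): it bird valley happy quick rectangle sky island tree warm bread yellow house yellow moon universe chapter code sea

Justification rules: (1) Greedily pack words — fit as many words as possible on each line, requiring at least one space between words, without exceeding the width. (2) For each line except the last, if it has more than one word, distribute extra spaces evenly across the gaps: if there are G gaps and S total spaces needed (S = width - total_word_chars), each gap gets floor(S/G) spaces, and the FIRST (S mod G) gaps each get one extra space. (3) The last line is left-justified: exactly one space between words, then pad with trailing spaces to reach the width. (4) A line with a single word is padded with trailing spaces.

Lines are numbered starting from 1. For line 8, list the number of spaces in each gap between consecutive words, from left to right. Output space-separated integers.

Line 1: ['it', 'bird'] (min_width=7, slack=5)
Line 2: ['valley', 'happy'] (min_width=12, slack=0)
Line 3: ['quick'] (min_width=5, slack=7)
Line 4: ['rectangle'] (min_width=9, slack=3)
Line 5: ['sky', 'island'] (min_width=10, slack=2)
Line 6: ['tree', 'warm'] (min_width=9, slack=3)
Line 7: ['bread', 'yellow'] (min_width=12, slack=0)
Line 8: ['house', 'yellow'] (min_width=12, slack=0)
Line 9: ['moon'] (min_width=4, slack=8)
Line 10: ['universe'] (min_width=8, slack=4)
Line 11: ['chapter', 'code'] (min_width=12, slack=0)
Line 12: ['sea'] (min_width=3, slack=9)

Answer: 1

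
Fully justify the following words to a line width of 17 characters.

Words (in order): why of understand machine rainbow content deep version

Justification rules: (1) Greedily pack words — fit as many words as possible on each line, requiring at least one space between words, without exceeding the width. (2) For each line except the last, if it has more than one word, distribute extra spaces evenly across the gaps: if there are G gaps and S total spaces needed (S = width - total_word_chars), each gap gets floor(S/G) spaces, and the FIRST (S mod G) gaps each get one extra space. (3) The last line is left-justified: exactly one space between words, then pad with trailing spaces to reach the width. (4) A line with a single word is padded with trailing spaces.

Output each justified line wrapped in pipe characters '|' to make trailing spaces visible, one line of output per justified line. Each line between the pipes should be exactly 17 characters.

Answer: |why of understand|
|machine   rainbow|
|content      deep|
|version          |

Derivation:
Line 1: ['why', 'of', 'understand'] (min_width=17, slack=0)
Line 2: ['machine', 'rainbow'] (min_width=15, slack=2)
Line 3: ['content', 'deep'] (min_width=12, slack=5)
Line 4: ['version'] (min_width=7, slack=10)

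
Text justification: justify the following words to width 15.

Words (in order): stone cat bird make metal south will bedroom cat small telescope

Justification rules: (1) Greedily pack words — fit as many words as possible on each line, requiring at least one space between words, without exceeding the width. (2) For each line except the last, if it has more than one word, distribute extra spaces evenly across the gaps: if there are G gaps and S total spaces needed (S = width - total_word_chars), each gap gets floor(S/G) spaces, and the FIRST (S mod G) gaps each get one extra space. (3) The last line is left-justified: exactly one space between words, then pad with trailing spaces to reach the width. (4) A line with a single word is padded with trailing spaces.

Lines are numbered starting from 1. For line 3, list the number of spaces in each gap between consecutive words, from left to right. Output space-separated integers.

Line 1: ['stone', 'cat', 'bird'] (min_width=14, slack=1)
Line 2: ['make', 'metal'] (min_width=10, slack=5)
Line 3: ['south', 'will'] (min_width=10, slack=5)
Line 4: ['bedroom', 'cat'] (min_width=11, slack=4)
Line 5: ['small', 'telescope'] (min_width=15, slack=0)

Answer: 6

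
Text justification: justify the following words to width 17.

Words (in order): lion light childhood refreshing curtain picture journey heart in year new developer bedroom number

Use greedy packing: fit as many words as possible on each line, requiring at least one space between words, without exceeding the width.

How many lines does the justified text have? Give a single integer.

Line 1: ['lion', 'light'] (min_width=10, slack=7)
Line 2: ['childhood'] (min_width=9, slack=8)
Line 3: ['refreshing'] (min_width=10, slack=7)
Line 4: ['curtain', 'picture'] (min_width=15, slack=2)
Line 5: ['journey', 'heart', 'in'] (min_width=16, slack=1)
Line 6: ['year', 'new'] (min_width=8, slack=9)
Line 7: ['developer', 'bedroom'] (min_width=17, slack=0)
Line 8: ['number'] (min_width=6, slack=11)
Total lines: 8

Answer: 8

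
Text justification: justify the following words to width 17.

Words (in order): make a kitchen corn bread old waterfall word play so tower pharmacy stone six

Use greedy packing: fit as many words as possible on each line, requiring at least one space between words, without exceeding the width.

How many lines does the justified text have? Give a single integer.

Answer: 6

Derivation:
Line 1: ['make', 'a', 'kitchen'] (min_width=14, slack=3)
Line 2: ['corn', 'bread', 'old'] (min_width=14, slack=3)
Line 3: ['waterfall', 'word'] (min_width=14, slack=3)
Line 4: ['play', 'so', 'tower'] (min_width=13, slack=4)
Line 5: ['pharmacy', 'stone'] (min_width=14, slack=3)
Line 6: ['six'] (min_width=3, slack=14)
Total lines: 6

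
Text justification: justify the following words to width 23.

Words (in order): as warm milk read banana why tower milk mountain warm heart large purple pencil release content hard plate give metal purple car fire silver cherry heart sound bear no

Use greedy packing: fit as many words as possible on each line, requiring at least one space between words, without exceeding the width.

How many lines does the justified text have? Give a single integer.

Answer: 8

Derivation:
Line 1: ['as', 'warm', 'milk', 'read'] (min_width=17, slack=6)
Line 2: ['banana', 'why', 'tower', 'milk'] (min_width=21, slack=2)
Line 3: ['mountain', 'warm', 'heart'] (min_width=19, slack=4)
Line 4: ['large', 'purple', 'pencil'] (min_width=19, slack=4)
Line 5: ['release', 'content', 'hard'] (min_width=20, slack=3)
Line 6: ['plate', 'give', 'metal', 'purple'] (min_width=23, slack=0)
Line 7: ['car', 'fire', 'silver', 'cherry'] (min_width=22, slack=1)
Line 8: ['heart', 'sound', 'bear', 'no'] (min_width=19, slack=4)
Total lines: 8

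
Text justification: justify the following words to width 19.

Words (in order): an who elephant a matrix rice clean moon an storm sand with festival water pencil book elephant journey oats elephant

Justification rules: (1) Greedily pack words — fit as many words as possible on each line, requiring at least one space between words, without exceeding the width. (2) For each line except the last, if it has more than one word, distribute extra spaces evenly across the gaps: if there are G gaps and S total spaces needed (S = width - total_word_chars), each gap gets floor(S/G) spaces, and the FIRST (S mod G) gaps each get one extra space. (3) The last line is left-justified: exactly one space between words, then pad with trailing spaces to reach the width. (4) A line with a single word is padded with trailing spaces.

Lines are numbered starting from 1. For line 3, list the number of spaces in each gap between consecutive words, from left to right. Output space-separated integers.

Answer: 2 1 1

Derivation:
Line 1: ['an', 'who', 'elephant', 'a'] (min_width=17, slack=2)
Line 2: ['matrix', 'rice', 'clean'] (min_width=17, slack=2)
Line 3: ['moon', 'an', 'storm', 'sand'] (min_width=18, slack=1)
Line 4: ['with', 'festival', 'water'] (min_width=19, slack=0)
Line 5: ['pencil', 'book'] (min_width=11, slack=8)
Line 6: ['elephant', 'journey'] (min_width=16, slack=3)
Line 7: ['oats', 'elephant'] (min_width=13, slack=6)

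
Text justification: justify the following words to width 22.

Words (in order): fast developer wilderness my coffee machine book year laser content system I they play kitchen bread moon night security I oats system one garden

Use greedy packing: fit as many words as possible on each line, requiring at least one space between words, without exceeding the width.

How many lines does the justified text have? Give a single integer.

Answer: 8

Derivation:
Line 1: ['fast', 'developer'] (min_width=14, slack=8)
Line 2: ['wilderness', 'my', 'coffee'] (min_width=20, slack=2)
Line 3: ['machine', 'book', 'year'] (min_width=17, slack=5)
Line 4: ['laser', 'content', 'system', 'I'] (min_width=22, slack=0)
Line 5: ['they', 'play', 'kitchen'] (min_width=17, slack=5)
Line 6: ['bread', 'moon', 'night'] (min_width=16, slack=6)
Line 7: ['security', 'I', 'oats', 'system'] (min_width=22, slack=0)
Line 8: ['one', 'garden'] (min_width=10, slack=12)
Total lines: 8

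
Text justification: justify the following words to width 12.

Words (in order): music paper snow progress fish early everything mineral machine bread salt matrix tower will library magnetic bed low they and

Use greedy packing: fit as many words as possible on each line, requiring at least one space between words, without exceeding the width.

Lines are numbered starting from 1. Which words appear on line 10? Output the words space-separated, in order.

Answer: will library

Derivation:
Line 1: ['music', 'paper'] (min_width=11, slack=1)
Line 2: ['snow'] (min_width=4, slack=8)
Line 3: ['progress'] (min_width=8, slack=4)
Line 4: ['fish', 'early'] (min_width=10, slack=2)
Line 5: ['everything'] (min_width=10, slack=2)
Line 6: ['mineral'] (min_width=7, slack=5)
Line 7: ['machine'] (min_width=7, slack=5)
Line 8: ['bread', 'salt'] (min_width=10, slack=2)
Line 9: ['matrix', 'tower'] (min_width=12, slack=0)
Line 10: ['will', 'library'] (min_width=12, slack=0)
Line 11: ['magnetic', 'bed'] (min_width=12, slack=0)
Line 12: ['low', 'they', 'and'] (min_width=12, slack=0)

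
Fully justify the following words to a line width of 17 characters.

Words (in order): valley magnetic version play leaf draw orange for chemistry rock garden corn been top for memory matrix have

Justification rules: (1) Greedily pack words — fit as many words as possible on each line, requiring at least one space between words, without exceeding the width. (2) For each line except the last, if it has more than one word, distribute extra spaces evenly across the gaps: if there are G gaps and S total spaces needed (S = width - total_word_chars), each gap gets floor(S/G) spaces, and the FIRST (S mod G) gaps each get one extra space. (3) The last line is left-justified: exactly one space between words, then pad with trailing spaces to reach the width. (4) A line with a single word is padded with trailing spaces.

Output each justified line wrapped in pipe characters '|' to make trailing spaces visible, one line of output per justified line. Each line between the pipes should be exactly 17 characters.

Answer: |valley   magnetic|
|version play leaf|
|draw  orange  for|
|chemistry    rock|
|garden  corn been|
|top   for  memory|
|matrix have      |

Derivation:
Line 1: ['valley', 'magnetic'] (min_width=15, slack=2)
Line 2: ['version', 'play', 'leaf'] (min_width=17, slack=0)
Line 3: ['draw', 'orange', 'for'] (min_width=15, slack=2)
Line 4: ['chemistry', 'rock'] (min_width=14, slack=3)
Line 5: ['garden', 'corn', 'been'] (min_width=16, slack=1)
Line 6: ['top', 'for', 'memory'] (min_width=14, slack=3)
Line 7: ['matrix', 'have'] (min_width=11, slack=6)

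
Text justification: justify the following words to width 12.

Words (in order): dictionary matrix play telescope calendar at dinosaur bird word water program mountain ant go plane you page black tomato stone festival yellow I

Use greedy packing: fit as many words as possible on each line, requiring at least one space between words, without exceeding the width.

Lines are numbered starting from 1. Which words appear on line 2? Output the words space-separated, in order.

Answer: matrix play

Derivation:
Line 1: ['dictionary'] (min_width=10, slack=2)
Line 2: ['matrix', 'play'] (min_width=11, slack=1)
Line 3: ['telescope'] (min_width=9, slack=3)
Line 4: ['calendar', 'at'] (min_width=11, slack=1)
Line 5: ['dinosaur'] (min_width=8, slack=4)
Line 6: ['bird', 'word'] (min_width=9, slack=3)
Line 7: ['water'] (min_width=5, slack=7)
Line 8: ['program'] (min_width=7, slack=5)
Line 9: ['mountain', 'ant'] (min_width=12, slack=0)
Line 10: ['go', 'plane', 'you'] (min_width=12, slack=0)
Line 11: ['page', 'black'] (min_width=10, slack=2)
Line 12: ['tomato', 'stone'] (min_width=12, slack=0)
Line 13: ['festival'] (min_width=8, slack=4)
Line 14: ['yellow', 'I'] (min_width=8, slack=4)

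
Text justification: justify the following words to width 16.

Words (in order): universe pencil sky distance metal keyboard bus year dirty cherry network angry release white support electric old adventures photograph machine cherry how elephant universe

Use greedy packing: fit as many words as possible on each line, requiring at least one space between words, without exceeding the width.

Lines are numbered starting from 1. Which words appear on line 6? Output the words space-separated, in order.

Line 1: ['universe', 'pencil'] (min_width=15, slack=1)
Line 2: ['sky', 'distance'] (min_width=12, slack=4)
Line 3: ['metal', 'keyboard'] (min_width=14, slack=2)
Line 4: ['bus', 'year', 'dirty'] (min_width=14, slack=2)
Line 5: ['cherry', 'network'] (min_width=14, slack=2)
Line 6: ['angry', 'release'] (min_width=13, slack=3)
Line 7: ['white', 'support'] (min_width=13, slack=3)
Line 8: ['electric', 'old'] (min_width=12, slack=4)
Line 9: ['adventures'] (min_width=10, slack=6)
Line 10: ['photograph'] (min_width=10, slack=6)
Line 11: ['machine', 'cherry'] (min_width=14, slack=2)
Line 12: ['how', 'elephant'] (min_width=12, slack=4)
Line 13: ['universe'] (min_width=8, slack=8)

Answer: angry release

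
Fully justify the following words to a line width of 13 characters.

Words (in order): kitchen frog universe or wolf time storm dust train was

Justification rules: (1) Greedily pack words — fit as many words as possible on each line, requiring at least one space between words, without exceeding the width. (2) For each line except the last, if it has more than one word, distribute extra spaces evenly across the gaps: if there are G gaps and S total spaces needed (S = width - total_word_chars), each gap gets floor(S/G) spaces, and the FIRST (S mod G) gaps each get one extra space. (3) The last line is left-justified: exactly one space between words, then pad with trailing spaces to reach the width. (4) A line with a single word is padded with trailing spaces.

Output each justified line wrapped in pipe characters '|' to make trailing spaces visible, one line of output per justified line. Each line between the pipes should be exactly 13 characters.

Answer: |kitchen  frog|
|universe   or|
|wolf     time|
|storm    dust|
|train was    |

Derivation:
Line 1: ['kitchen', 'frog'] (min_width=12, slack=1)
Line 2: ['universe', 'or'] (min_width=11, slack=2)
Line 3: ['wolf', 'time'] (min_width=9, slack=4)
Line 4: ['storm', 'dust'] (min_width=10, slack=3)
Line 5: ['train', 'was'] (min_width=9, slack=4)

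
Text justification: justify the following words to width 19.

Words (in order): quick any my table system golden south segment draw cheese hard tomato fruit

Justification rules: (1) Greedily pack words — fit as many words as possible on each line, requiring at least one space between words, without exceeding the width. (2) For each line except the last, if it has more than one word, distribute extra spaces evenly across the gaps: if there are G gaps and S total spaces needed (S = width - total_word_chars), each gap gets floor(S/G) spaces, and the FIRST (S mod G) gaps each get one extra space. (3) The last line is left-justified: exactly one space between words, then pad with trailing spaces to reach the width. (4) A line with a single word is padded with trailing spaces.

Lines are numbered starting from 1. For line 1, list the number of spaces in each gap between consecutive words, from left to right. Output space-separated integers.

Answer: 2 1 1

Derivation:
Line 1: ['quick', 'any', 'my', 'table'] (min_width=18, slack=1)
Line 2: ['system', 'golden', 'south'] (min_width=19, slack=0)
Line 3: ['segment', 'draw', 'cheese'] (min_width=19, slack=0)
Line 4: ['hard', 'tomato', 'fruit'] (min_width=17, slack=2)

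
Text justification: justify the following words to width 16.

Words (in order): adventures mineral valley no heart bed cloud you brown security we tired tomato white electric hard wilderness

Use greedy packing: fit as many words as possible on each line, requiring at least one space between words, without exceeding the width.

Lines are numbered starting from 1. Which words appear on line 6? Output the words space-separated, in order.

Line 1: ['adventures'] (min_width=10, slack=6)
Line 2: ['mineral', 'valley'] (min_width=14, slack=2)
Line 3: ['no', 'heart', 'bed'] (min_width=12, slack=4)
Line 4: ['cloud', 'you', 'brown'] (min_width=15, slack=1)
Line 5: ['security', 'we'] (min_width=11, slack=5)
Line 6: ['tired', 'tomato'] (min_width=12, slack=4)
Line 7: ['white', 'electric'] (min_width=14, slack=2)
Line 8: ['hard', 'wilderness'] (min_width=15, slack=1)

Answer: tired tomato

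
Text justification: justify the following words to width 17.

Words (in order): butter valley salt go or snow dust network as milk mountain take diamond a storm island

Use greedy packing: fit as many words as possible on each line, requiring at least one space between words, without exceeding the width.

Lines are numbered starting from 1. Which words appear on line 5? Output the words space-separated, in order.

Line 1: ['butter', 'valley'] (min_width=13, slack=4)
Line 2: ['salt', 'go', 'or', 'snow'] (min_width=15, slack=2)
Line 3: ['dust', 'network', 'as'] (min_width=15, slack=2)
Line 4: ['milk', 'mountain'] (min_width=13, slack=4)
Line 5: ['take', 'diamond', 'a'] (min_width=14, slack=3)
Line 6: ['storm', 'island'] (min_width=12, slack=5)

Answer: take diamond a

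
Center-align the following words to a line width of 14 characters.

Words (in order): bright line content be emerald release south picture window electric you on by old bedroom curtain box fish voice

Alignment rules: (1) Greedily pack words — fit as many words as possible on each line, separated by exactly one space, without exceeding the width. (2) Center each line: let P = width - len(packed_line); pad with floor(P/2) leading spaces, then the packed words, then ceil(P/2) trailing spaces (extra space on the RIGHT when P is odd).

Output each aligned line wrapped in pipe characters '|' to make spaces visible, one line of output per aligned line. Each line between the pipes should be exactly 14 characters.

Line 1: ['bright', 'line'] (min_width=11, slack=3)
Line 2: ['content', 'be'] (min_width=10, slack=4)
Line 3: ['emerald'] (min_width=7, slack=7)
Line 4: ['release', 'south'] (min_width=13, slack=1)
Line 5: ['picture', 'window'] (min_width=14, slack=0)
Line 6: ['electric', 'you'] (min_width=12, slack=2)
Line 7: ['on', 'by', 'old'] (min_width=9, slack=5)
Line 8: ['bedroom'] (min_width=7, slack=7)
Line 9: ['curtain', 'box'] (min_width=11, slack=3)
Line 10: ['fish', 'voice'] (min_width=10, slack=4)

Answer: | bright line  |
|  content be  |
|   emerald    |
|release south |
|picture window|
| electric you |
|  on by old   |
|   bedroom    |
| curtain box  |
|  fish voice  |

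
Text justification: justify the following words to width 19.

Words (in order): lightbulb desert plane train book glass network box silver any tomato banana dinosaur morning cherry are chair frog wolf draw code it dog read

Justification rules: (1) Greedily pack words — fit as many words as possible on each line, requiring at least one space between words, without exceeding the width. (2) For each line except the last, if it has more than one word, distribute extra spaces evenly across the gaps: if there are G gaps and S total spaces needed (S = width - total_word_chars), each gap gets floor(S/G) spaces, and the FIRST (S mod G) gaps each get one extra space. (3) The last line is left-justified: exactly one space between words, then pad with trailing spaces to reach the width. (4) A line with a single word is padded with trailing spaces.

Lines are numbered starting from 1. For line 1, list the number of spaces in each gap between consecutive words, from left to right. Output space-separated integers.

Line 1: ['lightbulb', 'desert'] (min_width=16, slack=3)
Line 2: ['plane', 'train', 'book'] (min_width=16, slack=3)
Line 3: ['glass', 'network', 'box'] (min_width=17, slack=2)
Line 4: ['silver', 'any', 'tomato'] (min_width=17, slack=2)
Line 5: ['banana', 'dinosaur'] (min_width=15, slack=4)
Line 6: ['morning', 'cherry', 'are'] (min_width=18, slack=1)
Line 7: ['chair', 'frog', 'wolf'] (min_width=15, slack=4)
Line 8: ['draw', 'code', 'it', 'dog'] (min_width=16, slack=3)
Line 9: ['read'] (min_width=4, slack=15)

Answer: 4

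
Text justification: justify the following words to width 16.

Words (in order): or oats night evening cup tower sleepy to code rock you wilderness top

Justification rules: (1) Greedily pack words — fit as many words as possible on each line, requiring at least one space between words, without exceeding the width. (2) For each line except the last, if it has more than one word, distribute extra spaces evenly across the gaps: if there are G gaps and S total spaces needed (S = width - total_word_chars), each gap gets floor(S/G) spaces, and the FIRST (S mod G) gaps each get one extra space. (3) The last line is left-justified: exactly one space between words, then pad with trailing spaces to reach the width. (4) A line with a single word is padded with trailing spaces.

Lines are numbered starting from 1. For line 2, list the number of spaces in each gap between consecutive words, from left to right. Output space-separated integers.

Line 1: ['or', 'oats', 'night'] (min_width=13, slack=3)
Line 2: ['evening', 'cup'] (min_width=11, slack=5)
Line 3: ['tower', 'sleepy', 'to'] (min_width=15, slack=1)
Line 4: ['code', 'rock', 'you'] (min_width=13, slack=3)
Line 5: ['wilderness', 'top'] (min_width=14, slack=2)

Answer: 6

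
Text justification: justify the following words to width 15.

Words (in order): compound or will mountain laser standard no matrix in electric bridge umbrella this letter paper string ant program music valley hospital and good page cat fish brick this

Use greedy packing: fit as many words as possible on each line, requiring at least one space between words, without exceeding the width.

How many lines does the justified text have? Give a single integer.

Answer: 13

Derivation:
Line 1: ['compound', 'or'] (min_width=11, slack=4)
Line 2: ['will', 'mountain'] (min_width=13, slack=2)
Line 3: ['laser', 'standard'] (min_width=14, slack=1)
Line 4: ['no', 'matrix', 'in'] (min_width=12, slack=3)
Line 5: ['electric', 'bridge'] (min_width=15, slack=0)
Line 6: ['umbrella', 'this'] (min_width=13, slack=2)
Line 7: ['letter', 'paper'] (min_width=12, slack=3)
Line 8: ['string', 'ant'] (min_width=10, slack=5)
Line 9: ['program', 'music'] (min_width=13, slack=2)
Line 10: ['valley', 'hospital'] (min_width=15, slack=0)
Line 11: ['and', 'good', 'page'] (min_width=13, slack=2)
Line 12: ['cat', 'fish', 'brick'] (min_width=14, slack=1)
Line 13: ['this'] (min_width=4, slack=11)
Total lines: 13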